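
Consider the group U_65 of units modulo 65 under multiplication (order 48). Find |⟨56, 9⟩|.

|⟨56⟩| = 6 and |⟨9⟩| = 6, so |H| is a multiple of lcm(6, 6) = 6 and divides |G| = 48.
Closing under the operation: H = {1, 4, 9, 14, 16, 29, 36, 49, 51, 56, 61, 64}, so |H| = 12.

12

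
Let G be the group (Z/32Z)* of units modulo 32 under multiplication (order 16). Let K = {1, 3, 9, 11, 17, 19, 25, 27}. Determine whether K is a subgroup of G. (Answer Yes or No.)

|K| = 8 divides |G| = 16, consistent with Lagrange.
K contains the identity, every element's inverse is in K, and K is closed under ·: it is a subgroup.
In fact K = ⟨3⟩.

Yes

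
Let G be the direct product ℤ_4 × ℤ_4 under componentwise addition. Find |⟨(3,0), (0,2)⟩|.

|⟨(3,0)⟩| = 4 and |⟨(0,2)⟩| = 2, so |H| is a multiple of lcm(4, 2) = 4 and divides |G| = 16.
Closing under the operation: H = {(0,0), (0,2), (1,0), (1,2), (2,0), (2,2), (3,0), (3,2)}, so |H| = 8.

8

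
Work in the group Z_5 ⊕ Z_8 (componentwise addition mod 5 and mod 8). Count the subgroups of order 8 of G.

|G| = 40 and 8 | 40, so subgroups of order 8 are possible by Lagrange.
The subgroups of order 8 are: {(0,0), (0,1), (0,2), (0,3), (0,4), (0,5), (0,6), (0,7)}.
So G has 1 subgroup of order 8.

1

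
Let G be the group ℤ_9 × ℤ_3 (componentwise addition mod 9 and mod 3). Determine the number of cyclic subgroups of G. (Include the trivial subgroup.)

8

Group the elements of G by the cyclic subgroup they generate; each cyclic subgroup of order d accounts for φ(d) elements.
Cyclic subgroups by order — order 1: 1; order 3: 4; order 9: 3.
Total: 8.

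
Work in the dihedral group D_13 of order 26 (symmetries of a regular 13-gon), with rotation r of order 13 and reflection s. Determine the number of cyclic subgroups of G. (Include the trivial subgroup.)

15

Group the elements of G by the cyclic subgroup they generate; each cyclic subgroup of order d accounts for φ(d) elements.
Cyclic subgroups by order — order 1: 1; order 2: 13; order 13: 1.
Total: 15.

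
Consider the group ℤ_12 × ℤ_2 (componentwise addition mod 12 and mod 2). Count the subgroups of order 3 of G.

1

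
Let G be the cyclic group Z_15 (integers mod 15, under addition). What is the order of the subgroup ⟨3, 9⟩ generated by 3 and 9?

5

|⟨3⟩| = 5 and |⟨9⟩| = 5, so |H| is a multiple of lcm(5, 5) = 5 and divides |G| = 15.
Closing under the operation: H = {0, 3, 6, 9, 12}, so |H| = 5.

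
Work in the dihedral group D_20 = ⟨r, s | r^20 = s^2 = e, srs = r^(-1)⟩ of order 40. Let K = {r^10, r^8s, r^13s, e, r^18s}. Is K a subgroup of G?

Closure fails: r^10 · r^13s = r^3s ∉ K. So K is not a subgroup.

No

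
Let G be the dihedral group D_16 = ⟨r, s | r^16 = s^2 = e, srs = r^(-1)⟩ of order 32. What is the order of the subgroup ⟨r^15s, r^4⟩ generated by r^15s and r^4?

|⟨r^15s⟩| = 2 and |⟨r^4⟩| = 4, so |H| is a multiple of lcm(2, 4) = 4 and divides |G| = 32.
Closing under the operation: H = {e, r^4, r^8, r^12, r^3s, r^7s, r^11s, r^15s}, so |H| = 8.

8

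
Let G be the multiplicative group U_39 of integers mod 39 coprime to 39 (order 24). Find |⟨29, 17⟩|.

12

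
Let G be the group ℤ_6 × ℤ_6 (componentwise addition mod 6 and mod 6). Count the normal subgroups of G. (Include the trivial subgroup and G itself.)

30

G is abelian, so every subgroup is normal.
G has 30 subgroups in total, hence 30 normal subgroups.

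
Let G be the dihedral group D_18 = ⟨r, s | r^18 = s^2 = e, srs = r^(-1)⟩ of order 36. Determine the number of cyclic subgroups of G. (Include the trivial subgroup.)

Each element a generates a cyclic subgroup ⟨a⟩; distinct elements may generate the same one (a cyclic group of order d has φ(d) generators).
Cyclic subgroups by order — order 1: 1; order 2: 19; order 3: 1; order 6: 1; order 9: 1; order 18: 1.
Total: 24.

24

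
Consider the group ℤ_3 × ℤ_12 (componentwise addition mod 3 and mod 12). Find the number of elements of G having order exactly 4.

An element (a,b) has order lcm(ord(a), ord(b)); count pairs with lcm equal to 4.
Enumerating gives 2 such elements.

2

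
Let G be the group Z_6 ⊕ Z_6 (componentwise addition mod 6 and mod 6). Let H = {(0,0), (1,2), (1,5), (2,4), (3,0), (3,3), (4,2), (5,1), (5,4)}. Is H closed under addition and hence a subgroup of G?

No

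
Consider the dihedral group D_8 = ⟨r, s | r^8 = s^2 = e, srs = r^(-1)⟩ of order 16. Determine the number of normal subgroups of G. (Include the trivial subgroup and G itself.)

7

G has 19 subgroups. Checking conjugation-invariance by order — order 1: 1/1 normal; order 2: 1/9 normal; order 4: 1/5 normal; order 8: 3/3 normal; order 16: 1/1 normal.
Total normal subgroups: 7.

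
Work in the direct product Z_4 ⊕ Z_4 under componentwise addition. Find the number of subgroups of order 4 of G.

|G| = 16 and 4 | 16, so subgroups of order 4 are possible by Lagrange.
The subgroups of order 4 are: {(0,0), (0,1), (0,2), (0,3)}; {(0,0), (0,2), (2,0), (2,2)}; {(0,0), (0,2), (2,1), (2,3)}; {(0,0), (1,0), (2,0), (3,0)}; … (7 in all).
So G has 7 subgroups of order 4.

7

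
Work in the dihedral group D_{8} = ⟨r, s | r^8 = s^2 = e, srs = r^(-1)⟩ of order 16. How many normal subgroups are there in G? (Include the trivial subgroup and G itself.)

7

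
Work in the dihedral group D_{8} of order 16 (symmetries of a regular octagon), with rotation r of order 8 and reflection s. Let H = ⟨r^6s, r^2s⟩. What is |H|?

|⟨r^6s⟩| = 2 and |⟨r^2s⟩| = 2, so |H| is a multiple of lcm(2, 2) = 2 and divides |G| = 16.
Closing under the operation: H = {e, r^4, r^2s, r^6s}, so |H| = 4.

4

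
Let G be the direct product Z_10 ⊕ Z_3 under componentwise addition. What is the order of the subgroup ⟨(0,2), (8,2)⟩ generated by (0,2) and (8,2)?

|⟨(0,2)⟩| = 3 and |⟨(8,2)⟩| = 15, so |H| is a multiple of lcm(3, 15) = 15 and divides |G| = 30.
Closing under the operation: H = {(0,0), (0,1), (0,2), (2,0), (2,1), (2,2), (4,0), (4,1), (4,2), (6,0), (6,1), (6,2), (8,0), (8,1), (8,2)}, so |H| = 15.

15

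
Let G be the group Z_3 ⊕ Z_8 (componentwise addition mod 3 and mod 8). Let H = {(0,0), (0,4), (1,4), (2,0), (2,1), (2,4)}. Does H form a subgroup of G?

(2,1) ∈ H but its inverse (1,7) ∉ H, so H is not a subgroup.

No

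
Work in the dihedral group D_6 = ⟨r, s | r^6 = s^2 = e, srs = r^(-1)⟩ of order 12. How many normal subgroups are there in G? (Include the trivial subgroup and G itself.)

7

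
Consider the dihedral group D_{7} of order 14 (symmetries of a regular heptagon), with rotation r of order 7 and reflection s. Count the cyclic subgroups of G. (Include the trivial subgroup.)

9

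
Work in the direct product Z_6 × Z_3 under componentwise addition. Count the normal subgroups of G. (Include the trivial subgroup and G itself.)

12

G is abelian, so every subgroup is normal.
G has 12 subgroups in total, hence 12 normal subgroups.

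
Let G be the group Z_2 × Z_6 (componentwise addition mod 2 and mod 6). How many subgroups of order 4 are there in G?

|G| = 12 and 4 | 12, so subgroups of order 4 are possible by Lagrange.
The subgroups of order 4 are: {(0,0), (0,3), (1,0), (1,3)}.
So G has 1 subgroup of order 4.

1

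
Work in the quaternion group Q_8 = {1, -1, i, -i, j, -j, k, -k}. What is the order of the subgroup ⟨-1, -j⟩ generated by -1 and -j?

|⟨-1⟩| = 2 and |⟨-j⟩| = 4, so |H| is a multiple of lcm(2, 4) = 4 and divides |G| = 8.
Closing under the operation: H = {1, -1, j, -j}, so |H| = 4.

4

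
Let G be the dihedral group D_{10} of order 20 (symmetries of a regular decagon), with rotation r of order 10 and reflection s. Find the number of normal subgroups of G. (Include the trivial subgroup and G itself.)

7

G has 22 subgroups. Checking conjugation-invariance by order — order 1: 1/1 normal; order 2: 1/11 normal; order 4: 0/5 normal; order 5: 1/1 normal; order 10: 3/3 normal; order 20: 1/1 normal.
Total normal subgroups: 7.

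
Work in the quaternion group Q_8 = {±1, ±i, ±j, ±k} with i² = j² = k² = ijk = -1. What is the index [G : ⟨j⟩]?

|⟨j⟩| = 4 and |G| = 8.
By Lagrange, [G : H] = |G|/|H| = 8/4 = 2.

2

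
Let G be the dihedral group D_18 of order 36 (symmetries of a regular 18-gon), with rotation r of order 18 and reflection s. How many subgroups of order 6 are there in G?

|G| = 36 and 6 | 36, so subgroups of order 6 are possible by Lagrange.
The subgroups of order 6 are: {e, r^6, r^12, r^4s, r^10s, r^16s}; {e, r^6, r^12, r^5s, r^11s, r^17s}; {e, r^6, r^12, s, r^6s, r^12s}; {e, r^6, r^12, rs, r^7s, r^13s}; … (7 in all).
So G has 7 subgroups of order 6.

7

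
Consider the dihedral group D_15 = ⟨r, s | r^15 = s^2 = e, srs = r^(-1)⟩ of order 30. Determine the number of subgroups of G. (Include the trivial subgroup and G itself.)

28

|G| = 30, so by Lagrange every subgroup order divides 30. Divisors: 1, 2, 3, 5, 6, 10, 15, 30.
Subgroups by order — order 1: 1; order 2: 15; order 3: 1; order 5: 1; order 6: 5; order 10: 3; order 15: 1; order 30: 1.
Total: 1 + 15 + 1 + 1 + 5 + 3 + 1 + 1 = 28.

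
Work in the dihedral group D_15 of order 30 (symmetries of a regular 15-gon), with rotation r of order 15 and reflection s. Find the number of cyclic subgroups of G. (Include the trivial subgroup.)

A cyclic subgroup of order d is generated by each of its φ(d) elements of order d, so the cyclic subgroups of order d number (#elements of order d)/φ(d).
Cyclic subgroups by order — order 1: 1; order 2: 15; order 3: 1; order 5: 1; order 15: 1.
Total: 19.

19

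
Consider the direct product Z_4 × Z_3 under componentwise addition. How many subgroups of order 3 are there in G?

1

|G| = 12 and 3 | 12, so subgroups of order 3 are possible by Lagrange.
The subgroups of order 3 are: {(0,0), (0,1), (0,2)}.
So G has 1 subgroup of order 3.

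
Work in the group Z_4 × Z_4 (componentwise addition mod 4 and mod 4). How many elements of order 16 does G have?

An element (a,b) has order lcm(ord(a), ord(b)); count pairs with lcm equal to 16.
Enumerating gives 0 such elements.

0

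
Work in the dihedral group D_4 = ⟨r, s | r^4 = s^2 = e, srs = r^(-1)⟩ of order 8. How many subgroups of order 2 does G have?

5

|G| = 8 and 2 | 8, so subgroups of order 2 are possible by Lagrange.
The subgroups of order 2 are: {e, r^2}; {e, r^2s}; {e, r^3s}; {e, rs}; … (5 in all).
So G has 5 subgroups of order 2.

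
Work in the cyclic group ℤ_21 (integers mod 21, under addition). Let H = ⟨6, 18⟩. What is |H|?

|⟨6⟩| = 7 and |⟨18⟩| = 7, so |H| is a multiple of lcm(7, 7) = 7 and divides |G| = 21.
Closing under the operation: H = {0, 3, 6, 9, 12, 15, 18}, so |H| = 7.

7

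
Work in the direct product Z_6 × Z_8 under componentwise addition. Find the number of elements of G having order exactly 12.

An element (a,b) has order lcm(ord(a), ord(b)); count pairs with lcm equal to 12.
Enumerating gives 8 such elements.

8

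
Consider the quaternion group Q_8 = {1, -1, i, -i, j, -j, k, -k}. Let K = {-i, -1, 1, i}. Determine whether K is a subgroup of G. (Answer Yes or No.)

Yes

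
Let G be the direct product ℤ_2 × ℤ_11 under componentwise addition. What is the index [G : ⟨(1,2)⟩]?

|⟨(1,2)⟩| = 22 and |G| = 22.
By Lagrange, [G : H] = |G|/|H| = 22/22 = 1.

1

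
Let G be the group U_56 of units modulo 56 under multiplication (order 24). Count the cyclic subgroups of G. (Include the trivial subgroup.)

A cyclic subgroup of order d is generated by each of its φ(d) elements of order d, so the cyclic subgroups of order d number (#elements of order d)/φ(d).
Cyclic subgroups by order — order 1: 1; order 2: 7; order 3: 1; order 6: 7.
Total: 16.

16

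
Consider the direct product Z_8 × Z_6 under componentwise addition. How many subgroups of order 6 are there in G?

3

|G| = 48 and 6 | 48, so subgroups of order 6 are possible by Lagrange.
The subgroups of order 6 are: {(0,0), (0,1), (0,2), (0,3), (0,4), (0,5)}; {(0,0), (0,2), (0,4), (4,0), (4,2), (4,4)}; {(0,0), (0,2), (0,4), (4,1), (4,3), (4,5)}.
So G has 3 subgroups of order 6.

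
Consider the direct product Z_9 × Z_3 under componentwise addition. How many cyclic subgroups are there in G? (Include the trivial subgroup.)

8

A cyclic subgroup of order d is generated by each of its φ(d) elements of order d, so the cyclic subgroups of order d number (#elements of order d)/φ(d).
Cyclic subgroups by order — order 1: 1; order 3: 4; order 9: 3.
Total: 8.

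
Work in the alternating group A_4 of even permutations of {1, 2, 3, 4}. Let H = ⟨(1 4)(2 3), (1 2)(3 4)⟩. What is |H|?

4

|⟨(1 4)(2 3)⟩| = 2 and |⟨(1 2)(3 4)⟩| = 2, so |H| is a multiple of lcm(2, 2) = 2 and divides |G| = 12.
Closing under the operation: H = {e, (1 2)(3 4), (1 3)(2 4), (1 4)(2 3)}, so |H| = 4.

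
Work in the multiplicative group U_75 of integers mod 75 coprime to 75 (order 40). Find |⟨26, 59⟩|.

20

|⟨26⟩| = 2 and |⟨59⟩| = 10, so |H| is a multiple of lcm(2, 10) = 10 and divides |G| = 40.
Closing under the operation: H = {1, 4, 11, 14, 16, 19, 26, 29, 31, 34, 41, 44, 46, 49, 56, 59, 61, 64, 71, 74}, so |H| = 20.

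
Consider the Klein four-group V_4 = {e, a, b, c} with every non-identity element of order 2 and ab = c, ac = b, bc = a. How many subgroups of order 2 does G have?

3

|G| = 4 and 2 | 4, so subgroups of order 2 are possible by Lagrange.
The subgroups of order 2 are: {e, a}; {e, b}; {e, c}.
So G has 3 subgroups of order 2.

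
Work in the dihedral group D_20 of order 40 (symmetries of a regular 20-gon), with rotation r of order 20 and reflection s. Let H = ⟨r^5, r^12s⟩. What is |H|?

8

|⟨r^5⟩| = 4 and |⟨r^12s⟩| = 2, so |H| is a multiple of lcm(4, 2) = 4 and divides |G| = 40.
Closing under the operation: H = {e, r^5, r^10, r^15, r^2s, r^7s, r^12s, r^17s}, so |H| = 8.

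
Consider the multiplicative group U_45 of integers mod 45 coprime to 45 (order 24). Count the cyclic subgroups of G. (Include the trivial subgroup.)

12

A cyclic subgroup of order d is generated by each of its φ(d) elements of order d, so the cyclic subgroups of order d number (#elements of order d)/φ(d).
Cyclic subgroups by order — order 1: 1; order 2: 3; order 3: 1; order 4: 2; order 6: 3; order 12: 2.
Total: 12.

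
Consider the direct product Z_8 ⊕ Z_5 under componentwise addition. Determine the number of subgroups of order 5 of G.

1

|G| = 40 and 5 | 40, so subgroups of order 5 are possible by Lagrange.
The subgroups of order 5 are: {(0,0), (0,1), (0,2), (0,3), (0,4)}.
So G has 1 subgroup of order 5.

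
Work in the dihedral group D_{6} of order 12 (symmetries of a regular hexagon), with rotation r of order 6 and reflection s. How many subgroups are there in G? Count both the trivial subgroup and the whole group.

16

|G| = 12, so by Lagrange every subgroup order divides 12. Divisors: 1, 2, 3, 4, 6, 12.
Subgroups by order — order 1: 1; order 2: 7; order 3: 1; order 4: 3; order 6: 3; order 12: 1.
Total: 1 + 7 + 1 + 3 + 3 + 1 = 16.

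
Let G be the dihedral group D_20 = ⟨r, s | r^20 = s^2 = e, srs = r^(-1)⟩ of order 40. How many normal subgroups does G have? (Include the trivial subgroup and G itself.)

9

G has 48 subgroups. Checking conjugation-invariance by order — order 1: 1/1 normal; order 2: 1/21 normal; order 4: 1/11 normal; order 5: 1/1 normal; order 8: 0/5 normal; order 10: 1/5 normal; order 20: 3/3 normal; order 40: 1/1 normal.
Total normal subgroups: 9.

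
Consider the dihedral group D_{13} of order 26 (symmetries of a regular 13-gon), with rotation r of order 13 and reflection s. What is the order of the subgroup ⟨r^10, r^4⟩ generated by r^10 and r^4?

|⟨r^10⟩| = 13 and |⟨r^4⟩| = 13, so |H| is a multiple of lcm(13, 13) = 13 and divides |G| = 26.
Closing under the operation: H = {e, r, r^2, r^3, r^4, r^5, r^6, r^7, r^8, r^9, r^10, r^11, r^12}, so |H| = 13.

13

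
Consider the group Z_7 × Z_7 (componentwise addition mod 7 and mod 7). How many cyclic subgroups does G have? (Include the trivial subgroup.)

A cyclic subgroup of order d is generated by each of its φ(d) elements of order d, so the cyclic subgroups of order d number (#elements of order d)/φ(d).
Cyclic subgroups by order — order 1: 1; order 7: 8.
Total: 9.

9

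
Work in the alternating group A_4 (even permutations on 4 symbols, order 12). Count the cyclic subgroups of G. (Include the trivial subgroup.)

A cyclic subgroup of order d is generated by each of its φ(d) elements of order d, so the cyclic subgroups of order d number (#elements of order d)/φ(d).
Cyclic subgroups by order — order 1: 1; order 2: 3; order 3: 4.
Total: 8.

8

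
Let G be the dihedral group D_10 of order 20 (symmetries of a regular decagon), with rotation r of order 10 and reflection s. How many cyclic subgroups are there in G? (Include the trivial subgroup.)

14

Group the elements of G by the cyclic subgroup they generate; each cyclic subgroup of order d accounts for φ(d) elements.
Cyclic subgroups by order — order 1: 1; order 2: 11; order 5: 1; order 10: 1.
Total: 14.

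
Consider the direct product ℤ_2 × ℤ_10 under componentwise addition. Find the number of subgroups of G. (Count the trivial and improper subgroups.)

10

|G| = 20, so by Lagrange every subgroup order divides 20. Divisors: 1, 2, 4, 5, 10, 20.
Subgroups by order — order 1: 1; order 2: 3; order 4: 1; order 5: 1; order 10: 3; order 20: 1.
Total: 1 + 3 + 1 + 1 + 3 + 1 = 10.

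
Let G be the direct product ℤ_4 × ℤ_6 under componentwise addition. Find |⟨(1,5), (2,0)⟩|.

|⟨(1,5)⟩| = 12 and |⟨(2,0)⟩| = 2, so |H| is a multiple of lcm(12, 2) = 12 and divides |G| = 24.
Closing under the operation: H = {(0,0), (0,2), (0,4), (1,1), (1,3), (1,5), (2,0), (2,2), (2,4), (3,1), (3,3), (3,5)}, so |H| = 12.

12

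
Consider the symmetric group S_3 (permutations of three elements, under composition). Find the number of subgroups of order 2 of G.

3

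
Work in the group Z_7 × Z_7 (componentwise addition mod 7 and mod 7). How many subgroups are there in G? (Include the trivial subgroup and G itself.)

|G| = 49, so by Lagrange every subgroup order divides 49. Divisors: 1, 7, 49.
Subgroups by order — order 1: 1; order 7: 8; order 49: 1.
Total: 1 + 8 + 1 = 10.

10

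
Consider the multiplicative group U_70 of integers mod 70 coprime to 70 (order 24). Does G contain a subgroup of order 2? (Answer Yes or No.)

2 | 24. A subgroup of order 2 is {1, 29}.

Yes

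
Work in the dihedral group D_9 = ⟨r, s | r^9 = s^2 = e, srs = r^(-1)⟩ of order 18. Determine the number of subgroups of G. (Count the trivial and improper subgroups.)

16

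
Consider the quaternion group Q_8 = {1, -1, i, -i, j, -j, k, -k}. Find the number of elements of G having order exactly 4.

6

The elements of order 4 are: i, -i, j, -j, k, -k.
That's 6.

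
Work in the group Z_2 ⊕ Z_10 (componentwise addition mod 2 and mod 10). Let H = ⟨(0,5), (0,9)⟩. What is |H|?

10

|⟨(0,5)⟩| = 2 and |⟨(0,9)⟩| = 10, so |H| is a multiple of lcm(2, 10) = 10 and divides |G| = 20.
Closing under the operation: H = {(0,0), (0,1), (0,2), (0,3), (0,4), (0,5), (0,6), (0,7), (0,8), (0,9)}, so |H| = 10.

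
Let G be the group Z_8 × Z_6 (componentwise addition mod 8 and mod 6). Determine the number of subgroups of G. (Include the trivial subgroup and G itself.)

22

|G| = 48, so by Lagrange every subgroup order divides 48. Divisors: 1, 2, 3, 4, 6, 8, 12, 16, 24, 48.
Subgroups by order — order 1: 1; order 2: 3; order 3: 1; order 4: 3; order 6: 3; order 8: 3; order 12: 3; order 16: 1; order 24: 3; order 48: 1.
Total: 1 + 3 + 1 + 3 + 3 + 3 + 3 + 1 + 3 + 1 = 22.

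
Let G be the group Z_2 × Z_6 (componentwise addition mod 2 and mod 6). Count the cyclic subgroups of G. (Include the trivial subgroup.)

8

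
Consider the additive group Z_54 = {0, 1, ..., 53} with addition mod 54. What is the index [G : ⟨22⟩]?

2

|⟨22⟩| = 27 and |G| = 54.
By Lagrange, [G : H] = |G|/|H| = 54/27 = 2.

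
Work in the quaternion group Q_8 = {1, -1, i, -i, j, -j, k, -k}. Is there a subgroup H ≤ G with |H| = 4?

4 | 8. A subgroup of order 4 is {1, -1, i, -i}.

Yes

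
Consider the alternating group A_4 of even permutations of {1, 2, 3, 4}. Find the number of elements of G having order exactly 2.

3

The elements of order 2 are: (1 2)(3 4), (1 3)(2 4), (1 4)(2 3).
That's 3.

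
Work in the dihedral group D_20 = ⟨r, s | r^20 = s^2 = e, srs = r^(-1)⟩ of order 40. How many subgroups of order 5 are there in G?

1

|G| = 40 and 5 | 40, so subgroups of order 5 are possible by Lagrange.
The subgroups of order 5 are: {e, r^4, r^8, r^12, r^16}.
So G has 1 subgroup of order 5.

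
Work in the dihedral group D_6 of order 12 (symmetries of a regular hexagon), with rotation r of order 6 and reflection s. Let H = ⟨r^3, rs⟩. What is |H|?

4

|⟨r^3⟩| = 2 and |⟨rs⟩| = 2, so |H| is a multiple of lcm(2, 2) = 2 and divides |G| = 12.
Closing under the operation: H = {e, r^3, rs, r^4s}, so |H| = 4.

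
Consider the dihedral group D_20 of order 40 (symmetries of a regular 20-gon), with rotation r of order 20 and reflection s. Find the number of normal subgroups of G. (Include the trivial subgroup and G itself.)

9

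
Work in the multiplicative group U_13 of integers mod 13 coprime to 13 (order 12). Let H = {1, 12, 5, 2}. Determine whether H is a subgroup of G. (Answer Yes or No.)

2 ∈ H but its inverse 7 ∉ H, so H is not a subgroup.

No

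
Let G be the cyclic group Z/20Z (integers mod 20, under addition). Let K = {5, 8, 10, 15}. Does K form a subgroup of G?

The identity 0 ∉ K, so K is not a subgroup.

No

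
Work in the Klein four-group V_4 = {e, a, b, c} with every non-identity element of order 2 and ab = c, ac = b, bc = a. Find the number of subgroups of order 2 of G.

3

|G| = 4 and 2 | 4, so subgroups of order 2 are possible by Lagrange.
The subgroups of order 2 are: {e, a}; {e, b}; {e, c}.
So G has 3 subgroups of order 2.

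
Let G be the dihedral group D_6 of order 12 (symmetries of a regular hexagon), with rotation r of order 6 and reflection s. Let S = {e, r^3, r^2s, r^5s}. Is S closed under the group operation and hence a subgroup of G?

Yes

|S| = 4 divides |G| = 12, consistent with Lagrange.
S contains the identity, every element's inverse is in S, and S is closed under ·: it is a subgroup.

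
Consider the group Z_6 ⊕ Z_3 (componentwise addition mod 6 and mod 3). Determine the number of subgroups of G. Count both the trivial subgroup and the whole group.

12

|G| = 18, so by Lagrange every subgroup order divides 18. Divisors: 1, 2, 3, 6, 9, 18.
Subgroups by order — order 1: 1; order 2: 1; order 3: 4; order 6: 4; order 9: 1; order 18: 1.
Total: 1 + 1 + 4 + 4 + 1 + 1 = 12.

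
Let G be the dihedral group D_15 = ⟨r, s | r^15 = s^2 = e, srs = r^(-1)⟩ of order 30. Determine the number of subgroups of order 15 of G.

1

|G| = 30 and 15 | 30, so subgroups of order 15 are possible by Lagrange.
The subgroups of order 15 are: {e, r, r^2, r^3, r^4, r^5, r^6, r^7, r^8, r^9, r^10, r^11, r^12, r^13, r^14}.
So G has 1 subgroup of order 15.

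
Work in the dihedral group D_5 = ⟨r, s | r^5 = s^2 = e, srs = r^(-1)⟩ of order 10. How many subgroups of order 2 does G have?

5

|G| = 10 and 2 | 10, so subgroups of order 2 are possible by Lagrange.
The subgroups of order 2 are: {e, r^2s}; {e, r^3s}; {e, r^4s}; {e, rs}; … (5 in all).
So G has 5 subgroups of order 2.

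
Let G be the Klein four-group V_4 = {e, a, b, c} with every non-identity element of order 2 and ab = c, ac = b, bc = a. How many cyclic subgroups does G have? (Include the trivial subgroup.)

4

Group the elements of G by the cyclic subgroup they generate; each cyclic subgroup of order d accounts for φ(d) elements.
Cyclic subgroups by order — order 1: 1; order 2: 3.
Total: 4.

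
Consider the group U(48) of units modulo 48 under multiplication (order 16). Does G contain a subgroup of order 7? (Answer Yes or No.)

No

7 does not divide |G| = 16, so by Lagrange no subgroup of order 7 exists.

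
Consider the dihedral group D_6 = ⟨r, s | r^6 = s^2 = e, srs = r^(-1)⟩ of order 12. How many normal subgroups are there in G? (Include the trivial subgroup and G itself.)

G has 16 subgroups. Checking conjugation-invariance by order — order 1: 1/1 normal; order 2: 1/7 normal; order 3: 1/1 normal; order 4: 0/3 normal; order 6: 3/3 normal; order 12: 1/1 normal.
Total normal subgroups: 7.

7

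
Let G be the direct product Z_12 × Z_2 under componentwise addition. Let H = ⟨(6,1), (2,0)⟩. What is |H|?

|⟨(6,1)⟩| = 2 and |⟨(2,0)⟩| = 6, so |H| is a multiple of lcm(2, 6) = 6 and divides |G| = 24.
Closing under the operation: H = {(0,0), (0,1), (2,0), (2,1), (4,0), (4,1), (6,0), (6,1), (8,0), (8,1), (10,0), (10,1)}, so |H| = 12.

12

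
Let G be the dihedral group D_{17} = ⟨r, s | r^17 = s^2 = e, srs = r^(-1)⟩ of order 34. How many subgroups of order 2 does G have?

|G| = 34 and 2 | 34, so subgroups of order 2 are possible by Lagrange.
The subgroups of order 2 are: {e, r^10s}; {e, r^11s}; {e, r^12s}; {e, r^13s}; … (17 in all).
So G has 17 subgroups of order 2.

17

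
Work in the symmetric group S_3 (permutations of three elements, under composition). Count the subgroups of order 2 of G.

3

|G| = 6 and 2 | 6, so subgroups of order 2 are possible by Lagrange.
The subgroups of order 2 are: {e, (1 2)}; {e, (1 3)}; {e, (2 3)}.
So G has 3 subgroups of order 2.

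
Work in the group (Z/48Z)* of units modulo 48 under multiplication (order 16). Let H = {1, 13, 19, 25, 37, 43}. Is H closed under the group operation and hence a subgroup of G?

No

|H| = 6 does not divide |G| = 16, so by Lagrange H is not a subgroup.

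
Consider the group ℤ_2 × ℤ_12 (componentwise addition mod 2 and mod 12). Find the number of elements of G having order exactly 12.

8

An element (a,b) has order lcm(ord(a), ord(b)); count pairs with lcm equal to 12.
Enumerating gives 8 such elements.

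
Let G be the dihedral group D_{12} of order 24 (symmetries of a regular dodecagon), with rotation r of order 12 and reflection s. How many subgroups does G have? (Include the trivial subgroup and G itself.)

|G| = 24, so by Lagrange every subgroup order divides 24. Divisors: 1, 2, 3, 4, 6, 8, 12, 24.
Subgroups by order — order 1: 1; order 2: 13; order 3: 1; order 4: 7; order 6: 5; order 8: 3; order 12: 3; order 24: 1.
Total: 1 + 13 + 1 + 7 + 5 + 3 + 3 + 1 = 34.

34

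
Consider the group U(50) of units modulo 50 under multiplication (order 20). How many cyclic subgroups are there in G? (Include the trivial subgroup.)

6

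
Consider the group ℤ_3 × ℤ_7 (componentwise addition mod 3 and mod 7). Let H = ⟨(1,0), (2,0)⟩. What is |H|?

3

|⟨(1,0)⟩| = 3 and |⟨(2,0)⟩| = 3, so |H| is a multiple of lcm(3, 3) = 3 and divides |G| = 21.
Closing under the operation: H = {(0,0), (1,0), (2,0)}, so |H| = 3.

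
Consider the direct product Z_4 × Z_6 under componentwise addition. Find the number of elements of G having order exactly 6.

6

An element (a,b) has order lcm(ord(a), ord(b)); count pairs with lcm equal to 6.
Enumerating gives 6 such elements.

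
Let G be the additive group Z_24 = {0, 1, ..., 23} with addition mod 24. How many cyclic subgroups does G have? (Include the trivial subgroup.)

Each element a generates a cyclic subgroup ⟨a⟩; distinct elements may generate the same one (a cyclic group of order d has φ(d) generators).
Cyclic subgroups by order — order 1: 1; order 2: 1; order 3: 1; order 4: 1; order 6: 1; order 8: 1; order 12: 1; order 24: 1.
Total: 8.

8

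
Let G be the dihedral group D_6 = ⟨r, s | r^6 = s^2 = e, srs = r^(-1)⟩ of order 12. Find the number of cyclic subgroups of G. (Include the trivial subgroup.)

10

Group the elements of G by the cyclic subgroup they generate; each cyclic subgroup of order d accounts for φ(d) elements.
Cyclic subgroups by order — order 1: 1; order 2: 7; order 3: 1; order 6: 1.
Total: 10.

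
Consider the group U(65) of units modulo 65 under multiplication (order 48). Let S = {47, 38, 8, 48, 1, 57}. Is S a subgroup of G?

No

48 ∈ S but its inverse 42 ∉ S, so S is not a subgroup.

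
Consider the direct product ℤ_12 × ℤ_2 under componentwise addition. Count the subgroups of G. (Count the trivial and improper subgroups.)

16

|G| = 24, so by Lagrange every subgroup order divides 24. Divisors: 1, 2, 3, 4, 6, 8, 12, 24.
Subgroups by order — order 1: 1; order 2: 3; order 3: 1; order 4: 3; order 6: 3; order 8: 1; order 12: 3; order 24: 1.
Total: 1 + 3 + 1 + 3 + 3 + 1 + 3 + 1 = 16.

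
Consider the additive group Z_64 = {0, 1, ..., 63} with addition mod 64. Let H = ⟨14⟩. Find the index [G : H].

|⟨14⟩| = 32 and |G| = 64.
By Lagrange, [G : H] = |G|/|H| = 64/32 = 2.

2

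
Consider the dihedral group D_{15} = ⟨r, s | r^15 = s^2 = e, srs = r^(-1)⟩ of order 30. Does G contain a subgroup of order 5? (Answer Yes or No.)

Yes

5 | 30. A subgroup of order 5 is {e, r^3, r^6, r^9, r^12}.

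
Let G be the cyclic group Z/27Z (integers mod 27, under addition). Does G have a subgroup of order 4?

4 does not divide |G| = 27, so by Lagrange no subgroup of order 4 exists.

No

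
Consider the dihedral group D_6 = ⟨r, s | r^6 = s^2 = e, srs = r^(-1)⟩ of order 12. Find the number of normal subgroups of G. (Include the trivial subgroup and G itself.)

7

G has 16 subgroups. Checking conjugation-invariance by order — order 1: 1/1 normal; order 2: 1/7 normal; order 3: 1/1 normal; order 4: 0/3 normal; order 6: 3/3 normal; order 12: 1/1 normal.
Total normal subgroups: 7.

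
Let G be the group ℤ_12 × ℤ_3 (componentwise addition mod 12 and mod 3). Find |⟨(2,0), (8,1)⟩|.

18

|⟨(2,0)⟩| = 6 and |⟨(8,1)⟩| = 3, so |H| is a multiple of lcm(6, 3) = 6 and divides |G| = 36.
Closing under the operation: H = {(0,0), (0,1), (0,2), (2,0), (2,1), (2,2), (4,0), (4,1), (4,2), (6,0), (6,1), (6,2), (8,0), (8,1), (8,2), (10,0), (10,1), (10,2)}, so |H| = 18.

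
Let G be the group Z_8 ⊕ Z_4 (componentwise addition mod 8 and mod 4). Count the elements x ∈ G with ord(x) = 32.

An element (a,b) has order lcm(ord(a), ord(b)); count pairs with lcm equal to 32.
Enumerating gives 0 such elements.

0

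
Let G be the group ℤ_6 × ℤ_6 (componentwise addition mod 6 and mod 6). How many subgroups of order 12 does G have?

|G| = 36 and 12 | 36, so subgroups of order 12 are possible by Lagrange.
The subgroups of order 12 are: {(0,0), (0,1), (0,2), (0,3), (0,4), (0,5), (3,0), (3,1), (3,2), (3,3), (3,4), (3,5)}; {(0,0), (0,3), (1,0), (1,3), (2,0), (2,3), (3,0), (3,3), (4,0), (4,3), (5,0), (5,3)}; {(0,0), (0,3), (1,1), (1,4), (2,2), (2,5), (3,0), (3,3), (4,1), (4,4), (5,2), (5,5)}; {(0,0), (0,3), (1,2), (1,5), (2,1), (2,4), (3,0), (3,3), (4,2), (4,5), (5,1), (5,4)}.
So G has 4 subgroups of order 12.

4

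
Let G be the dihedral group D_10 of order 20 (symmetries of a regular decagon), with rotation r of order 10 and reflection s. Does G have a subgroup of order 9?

No

9 does not divide |G| = 20, so by Lagrange no subgroup of order 9 exists.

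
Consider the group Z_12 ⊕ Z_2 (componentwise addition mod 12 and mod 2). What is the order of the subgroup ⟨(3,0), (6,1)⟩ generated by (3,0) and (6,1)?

|⟨(3,0)⟩| = 4 and |⟨(6,1)⟩| = 2, so |H| is a multiple of lcm(4, 2) = 4 and divides |G| = 24.
Closing under the operation: H = {(0,0), (0,1), (3,0), (3,1), (6,0), (6,1), (9,0), (9,1)}, so |H| = 8.

8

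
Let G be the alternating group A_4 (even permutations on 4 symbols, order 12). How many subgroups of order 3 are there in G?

|G| = 12 and 3 | 12, so subgroups of order 3 are possible by Lagrange.
The subgroups of order 3 are: {e, (1 2 3), (1 3 2)}; {e, (1 2 4), (1 4 2)}; {e, (1 3 4), (1 4 3)}; {e, (2 3 4), (2 4 3)}.
So G has 4 subgroups of order 3.

4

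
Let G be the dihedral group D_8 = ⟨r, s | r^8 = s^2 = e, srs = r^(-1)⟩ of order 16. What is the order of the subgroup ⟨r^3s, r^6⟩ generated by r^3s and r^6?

8

|⟨r^3s⟩| = 2 and |⟨r^6⟩| = 4, so |H| is a multiple of lcm(2, 4) = 4 and divides |G| = 16.
Closing under the operation: H = {e, r^2, r^4, r^6, rs, r^3s, r^5s, r^7s}, so |H| = 8.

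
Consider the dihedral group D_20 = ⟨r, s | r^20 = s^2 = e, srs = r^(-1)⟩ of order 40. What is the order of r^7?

20

Computing powers of r^7: the smallest k with (r^7)^k = e is k = 20.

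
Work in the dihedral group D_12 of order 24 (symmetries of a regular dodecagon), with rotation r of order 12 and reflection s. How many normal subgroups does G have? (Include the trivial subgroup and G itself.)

9

G has 34 subgroups. Checking conjugation-invariance by order — order 1: 1/1 normal; order 2: 1/13 normal; order 3: 1/1 normal; order 4: 1/7 normal; order 6: 1/5 normal; order 8: 0/3 normal; order 12: 3/3 normal; order 24: 1/1 normal.
Total normal subgroups: 9.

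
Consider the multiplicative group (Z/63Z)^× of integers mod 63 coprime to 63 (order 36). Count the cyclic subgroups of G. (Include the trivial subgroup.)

Each element a generates a cyclic subgroup ⟨a⟩; distinct elements may generate the same one (a cyclic group of order d has φ(d) generators).
Cyclic subgroups by order — order 1: 1; order 2: 3; order 3: 4; order 6: 12.
Total: 20.

20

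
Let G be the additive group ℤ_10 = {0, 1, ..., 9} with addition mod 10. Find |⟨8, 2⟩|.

|⟨8⟩| = 5 and |⟨2⟩| = 5, so |H| is a multiple of lcm(5, 5) = 5 and divides |G| = 10.
Closing under the operation: H = {0, 2, 4, 6, 8}, so |H| = 5.

5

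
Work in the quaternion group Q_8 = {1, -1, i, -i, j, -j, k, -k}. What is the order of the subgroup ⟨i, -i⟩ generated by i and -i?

4

|⟨i⟩| = 4 and |⟨-i⟩| = 4, so |H| is a multiple of lcm(4, 4) = 4 and divides |G| = 8.
Closing under the operation: H = {1, -1, i, -i}, so |H| = 4.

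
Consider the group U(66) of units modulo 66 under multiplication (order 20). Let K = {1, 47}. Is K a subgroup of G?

47 ∈ K but its inverse 59 ∉ K, so K is not a subgroup.

No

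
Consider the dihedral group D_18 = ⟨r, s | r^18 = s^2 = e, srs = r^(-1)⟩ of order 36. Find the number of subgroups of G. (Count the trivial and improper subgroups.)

|G| = 36, so by Lagrange every subgroup order divides 36. Divisors: 1, 2, 3, 4, 6, 9, 12, 18, 36.
Subgroups by order — order 1: 1; order 2: 19; order 3: 1; order 4: 9; order 6: 7; order 9: 1; order 12: 3; order 18: 3; order 36: 1.
Total: 1 + 19 + 1 + 9 + 7 + 1 + 3 + 3 + 1 = 45.

45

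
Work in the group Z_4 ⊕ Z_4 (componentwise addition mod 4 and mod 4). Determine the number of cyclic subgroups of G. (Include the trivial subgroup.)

10

Group the elements of G by the cyclic subgroup they generate; each cyclic subgroup of order d accounts for φ(d) elements.
Cyclic subgroups by order — order 1: 1; order 2: 3; order 4: 6.
Total: 10.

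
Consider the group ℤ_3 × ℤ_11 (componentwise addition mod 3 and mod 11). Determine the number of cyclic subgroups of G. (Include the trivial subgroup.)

4

A cyclic subgroup of order d is generated by each of its φ(d) elements of order d, so the cyclic subgroups of order d number (#elements of order d)/φ(d).
Cyclic subgroups by order — order 1: 1; order 3: 1; order 11: 1; order 33: 1.
Total: 4.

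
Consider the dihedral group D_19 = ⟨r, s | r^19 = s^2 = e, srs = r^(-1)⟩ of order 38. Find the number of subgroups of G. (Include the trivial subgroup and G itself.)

22

|G| = 38, so by Lagrange every subgroup order divides 38. Divisors: 1, 2, 19, 38.
Subgroups by order — order 1: 1; order 2: 19; order 19: 1; order 38: 1.
Total: 1 + 19 + 1 + 1 = 22.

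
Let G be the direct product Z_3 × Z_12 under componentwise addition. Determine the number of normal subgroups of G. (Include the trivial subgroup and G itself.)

G is abelian, so every subgroup is normal.
G has 18 subgroups in total, hence 18 normal subgroups.

18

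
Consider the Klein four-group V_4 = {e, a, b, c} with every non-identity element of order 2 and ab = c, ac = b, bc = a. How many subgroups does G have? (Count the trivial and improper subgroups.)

|G| = 4, so by Lagrange every subgroup order divides 4. Divisors: 1, 2, 4.
Subgroups by order — order 1: 1; order 2: 3; order 4: 1.
Total: 1 + 3 + 1 = 5.

5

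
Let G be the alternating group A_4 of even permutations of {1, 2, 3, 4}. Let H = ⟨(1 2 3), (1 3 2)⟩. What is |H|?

3

|⟨(1 2 3)⟩| = 3 and |⟨(1 3 2)⟩| = 3, so |H| is a multiple of lcm(3, 3) = 3 and divides |G| = 12.
Closing under the operation: H = {e, (1 2 3), (1 3 2)}, so |H| = 3.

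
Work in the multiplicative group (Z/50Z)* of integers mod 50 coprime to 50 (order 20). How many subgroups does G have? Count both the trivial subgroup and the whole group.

6

|G| = 20, so by Lagrange every subgroup order divides 20. Divisors: 1, 2, 4, 5, 10, 20.
Subgroups by order — order 1: 1; order 2: 1; order 4: 1; order 5: 1; order 10: 1; order 20: 1.
Total: 1 + 1 + 1 + 1 + 1 + 1 = 6.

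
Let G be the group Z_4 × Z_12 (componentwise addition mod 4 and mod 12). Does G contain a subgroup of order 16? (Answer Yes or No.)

Yes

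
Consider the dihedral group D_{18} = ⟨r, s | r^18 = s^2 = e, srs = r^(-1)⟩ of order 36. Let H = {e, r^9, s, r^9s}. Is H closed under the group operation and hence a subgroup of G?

Yes

|H| = 4 divides |G| = 36, consistent with Lagrange.
H contains the identity, every element's inverse is in H, and H is closed under ·: it is a subgroup.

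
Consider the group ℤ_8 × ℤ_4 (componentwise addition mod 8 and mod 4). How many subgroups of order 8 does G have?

7

|G| = 32 and 8 | 32, so subgroups of order 8 are possible by Lagrange.
The subgroups of order 8 are: {(0,0), (0,1), (0,2), (0,3), (4,0), (4,1), (4,2), (4,3)}; {(0,0), (0,2), (2,0), (2,2), (4,0), (4,2), (6,0), (6,2)}; {(0,0), (0,2), (2,1), (2,3), (4,0), (4,2), (6,1), (6,3)}; {(0,0), (1,0), (2,0), (3,0), (4,0), (5,0), (6,0), (7,0)}; … (7 in all).
So G has 7 subgroups of order 8.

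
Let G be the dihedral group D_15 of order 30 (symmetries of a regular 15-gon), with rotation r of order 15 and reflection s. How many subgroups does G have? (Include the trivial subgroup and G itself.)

|G| = 30, so by Lagrange every subgroup order divides 30. Divisors: 1, 2, 3, 5, 6, 10, 15, 30.
Subgroups by order — order 1: 1; order 2: 15; order 3: 1; order 5: 1; order 6: 5; order 10: 3; order 15: 1; order 30: 1.
Total: 1 + 15 + 1 + 1 + 5 + 3 + 1 + 1 = 28.

28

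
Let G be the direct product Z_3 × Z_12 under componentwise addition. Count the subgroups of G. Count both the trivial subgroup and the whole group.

18

|G| = 36, so by Lagrange every subgroup order divides 36. Divisors: 1, 2, 3, 4, 6, 9, 12, 18, 36.
Subgroups by order — order 1: 1; order 2: 1; order 3: 4; order 4: 1; order 6: 4; order 9: 1; order 12: 4; order 18: 1; order 36: 1.
Total: 1 + 1 + 4 + 1 + 4 + 1 + 4 + 1 + 1 = 18.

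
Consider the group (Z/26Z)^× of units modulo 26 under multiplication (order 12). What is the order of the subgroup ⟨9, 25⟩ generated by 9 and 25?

|⟨9⟩| = 3 and |⟨25⟩| = 2, so |H| is a multiple of lcm(3, 2) = 6 and divides |G| = 12.
Closing under the operation: H = {1, 3, 9, 17, 23, 25}, so |H| = 6.

6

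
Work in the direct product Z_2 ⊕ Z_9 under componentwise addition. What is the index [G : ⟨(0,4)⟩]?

2

|⟨(0,4)⟩| = 9 and |G| = 18.
By Lagrange, [G : H] = |G|/|H| = 18/9 = 2.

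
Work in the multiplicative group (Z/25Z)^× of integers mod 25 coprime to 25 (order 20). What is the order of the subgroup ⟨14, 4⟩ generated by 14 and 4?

10

|⟨14⟩| = 10 and |⟨4⟩| = 10, so |H| is a multiple of lcm(10, 10) = 10 and divides |G| = 20.
Closing under the operation: H = {1, 4, 6, 9, 11, 14, 16, 19, 21, 24}, so |H| = 10.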